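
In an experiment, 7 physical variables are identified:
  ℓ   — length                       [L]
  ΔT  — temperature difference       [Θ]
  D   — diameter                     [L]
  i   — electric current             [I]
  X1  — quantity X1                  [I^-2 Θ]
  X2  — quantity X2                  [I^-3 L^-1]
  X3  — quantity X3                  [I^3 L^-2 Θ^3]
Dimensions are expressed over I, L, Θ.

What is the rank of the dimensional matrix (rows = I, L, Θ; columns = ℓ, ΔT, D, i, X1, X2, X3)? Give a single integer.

Exponent matrix [I,L,Θ] × [ℓ,ΔT,D,i,X1,X2,X3]:
  I: [ 0  0  0  1 -2 -3  3]
  L: [ 1  0  1  0  0 -1 -2]
  Θ: [ 0  1  0  0  1  0  3]
RREF → pivots at {ℓ,ΔT,i} ⇒ r = 3

3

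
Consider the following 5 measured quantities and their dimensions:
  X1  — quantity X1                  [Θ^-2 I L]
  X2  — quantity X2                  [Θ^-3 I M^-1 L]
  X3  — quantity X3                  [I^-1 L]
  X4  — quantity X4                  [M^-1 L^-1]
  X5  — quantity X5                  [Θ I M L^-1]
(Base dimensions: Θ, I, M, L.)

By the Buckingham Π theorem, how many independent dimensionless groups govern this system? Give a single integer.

Exponent matrix [Θ,I,M,L] × [X1,X2,X3,X4,X5]:
  Θ: [-2 -3  0  0  1]
  I: [ 1  1 -1  0  1]
  M: [ 0 -1  0 -1  1]
  L: [ 1  1  1 -1 -1]
Row reduction gives pivot columns X1,X2,X3; rank = 3
n=5, r=3 ⇒ 2 dimensionless groups

2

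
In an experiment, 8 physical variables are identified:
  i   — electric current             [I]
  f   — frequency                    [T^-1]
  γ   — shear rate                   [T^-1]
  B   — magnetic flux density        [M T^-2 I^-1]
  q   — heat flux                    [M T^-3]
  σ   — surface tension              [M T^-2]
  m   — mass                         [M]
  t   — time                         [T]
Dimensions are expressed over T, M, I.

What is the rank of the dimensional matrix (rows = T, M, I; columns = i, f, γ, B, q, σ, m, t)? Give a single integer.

Exponent matrix [T,M,I] × [i,f,γ,B,q,σ,m,t]:
  T: [ 0 -1 -1 -2 -3 -2  0  1]
  M: [ 0  0  0  1  1  1  1  0]
  I: [ 1  0  0 -1  0  0  0  0]
Echelon form has 3 nonzero rows (pivots: i,f,B)

3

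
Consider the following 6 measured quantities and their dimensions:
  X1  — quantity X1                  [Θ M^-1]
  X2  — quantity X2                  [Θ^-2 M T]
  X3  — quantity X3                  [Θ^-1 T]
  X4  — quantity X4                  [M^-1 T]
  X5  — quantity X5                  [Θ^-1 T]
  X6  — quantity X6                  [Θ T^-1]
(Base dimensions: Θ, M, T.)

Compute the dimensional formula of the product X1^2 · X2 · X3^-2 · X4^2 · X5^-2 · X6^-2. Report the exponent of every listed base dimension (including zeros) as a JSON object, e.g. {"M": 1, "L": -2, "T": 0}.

{"Θ": 2, "M": -3, "T": 1}

Exponent matrix [Θ,M,T] × [X1,X2,X3,X4,X5,X6]:
  Θ: [ 1 -2 -1  0 -1  1]
  M: [-1  1  0 -1  0  0]
  T: [ 0  1  1  1  1 -1]
  [Θ]: (2)·1+(1)·-2+(-2)·-1+(2)·0+(-2)·-1+(-2)·1 = 2
  [M]: (2)·-1+(1)·1+(-2)·0+(2)·-1+(-2)·0+(-2)·0 = -3
  [T]: (2)·0+(1)·1+(-2)·1+(2)·1+(-2)·1+(-2)·-1 = 1
⇒ Θ^2 M^-3 T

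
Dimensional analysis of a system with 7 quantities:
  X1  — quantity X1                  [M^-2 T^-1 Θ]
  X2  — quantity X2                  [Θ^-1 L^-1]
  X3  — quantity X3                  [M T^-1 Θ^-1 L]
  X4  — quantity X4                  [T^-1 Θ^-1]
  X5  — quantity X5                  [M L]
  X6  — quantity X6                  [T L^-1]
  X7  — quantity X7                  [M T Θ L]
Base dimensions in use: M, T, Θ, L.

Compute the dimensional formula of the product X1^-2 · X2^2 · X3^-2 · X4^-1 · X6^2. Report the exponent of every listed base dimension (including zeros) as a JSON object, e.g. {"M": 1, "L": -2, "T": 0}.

Write exponents as rows M,T,Θ,L / cols X1,X2,X3,X4,X5,X6,X7:
  M: [-2  0  1  0  1  0  1]
  T: [-1  0 -1 -1  0  1  1]
  Θ: [ 1 -1 -1 -1  0  0  1]
  L: [ 0 -1  1  0  1 -1  1]
  [M]: (-2)·-2+(2)·0+(-2)·1+(-1)·0+(2)·0 = 2
  [T]: (-2)·-1+(2)·0+(-2)·-1+(-1)·-1+(2)·1 = 7
  [Θ]: (-2)·1+(2)·-1+(-2)·-1+(-1)·-1+(2)·0 = -1
  [L]: (-2)·0+(2)·-1+(-2)·1+(-1)·0+(2)·-1 = -6
⇒ M^2 T^7 Θ^-1 L^-6

{"M": 2, "T": 7, "Θ": -1, "L": -6}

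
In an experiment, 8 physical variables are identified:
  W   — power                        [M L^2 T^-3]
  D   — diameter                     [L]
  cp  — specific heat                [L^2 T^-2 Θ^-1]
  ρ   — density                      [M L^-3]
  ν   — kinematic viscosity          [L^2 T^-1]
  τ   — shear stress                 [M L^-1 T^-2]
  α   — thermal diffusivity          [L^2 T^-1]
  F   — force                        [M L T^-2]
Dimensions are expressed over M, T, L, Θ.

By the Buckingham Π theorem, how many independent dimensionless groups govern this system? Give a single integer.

4

Exponent matrix [M,T,L,Θ] × [W,D,cp,ρ,ν,τ,α,F]:
  M: [ 1  0  0  1  0  1  0  1]
  T: [-3  0 -2  0 -1 -2 -1 -2]
  L: [ 2  1  2 -3  2 -1  2  1]
  Θ: [ 0  0 -1  0  0  0  0  0]
RREF → pivots at {W,D,cp,ρ} ⇒ r = 4
n=8, r=4 ⇒ 4 dimensionless groups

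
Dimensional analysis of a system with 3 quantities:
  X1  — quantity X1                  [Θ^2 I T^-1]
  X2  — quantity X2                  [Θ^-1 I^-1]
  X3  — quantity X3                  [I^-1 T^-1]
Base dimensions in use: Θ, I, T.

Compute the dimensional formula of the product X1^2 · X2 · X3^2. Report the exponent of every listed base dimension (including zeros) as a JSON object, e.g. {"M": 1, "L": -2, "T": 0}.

Exponent matrix [Θ,I,T] × [X1,X2,X3]:
  Θ: [ 2 -1  0]
  I: [ 1 -1 -1]
  T: [-1  0 -1]
  [Θ]: (2)·2+(1)·-1+(2)·0 = 3
  [I]: (2)·1+(1)·-1+(2)·-1 = -1
  [T]: (2)·-1+(1)·0+(2)·-1 = -4
⇒ Θ^3 I^-1 T^-4

{"Θ": 3, "I": -1, "T": -4}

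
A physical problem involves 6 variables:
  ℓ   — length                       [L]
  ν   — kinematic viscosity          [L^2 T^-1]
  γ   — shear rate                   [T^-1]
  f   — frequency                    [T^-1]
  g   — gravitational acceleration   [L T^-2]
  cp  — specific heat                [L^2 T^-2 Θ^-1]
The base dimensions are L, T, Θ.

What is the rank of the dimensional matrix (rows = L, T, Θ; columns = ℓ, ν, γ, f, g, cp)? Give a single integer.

Exponent matrix [L,T,Θ] × [ℓ,ν,γ,f,g,cp]:
  L: [ 1  2  0  0  1  2]
  T: [ 0 -1 -1 -1 -2 -2]
  Θ: [ 0  0  0  0  0 -1]
Row reduction gives pivot columns ℓ,ν,cp; rank = 3

3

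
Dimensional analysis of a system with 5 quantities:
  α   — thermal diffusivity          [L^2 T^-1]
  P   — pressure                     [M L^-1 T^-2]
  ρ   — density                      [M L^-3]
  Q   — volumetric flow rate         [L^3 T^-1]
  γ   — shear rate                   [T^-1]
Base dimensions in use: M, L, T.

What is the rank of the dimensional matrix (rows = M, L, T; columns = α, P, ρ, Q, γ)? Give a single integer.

3

Write exponents as rows M,L,T / cols α,P,ρ,Q,γ:
  M: [ 0  1  1  0  0]
  L: [ 2 -1 -3  3  0]
  T: [-1 -2  0 -1 -1]
RREF → pivots at {α,P,ρ} ⇒ r = 3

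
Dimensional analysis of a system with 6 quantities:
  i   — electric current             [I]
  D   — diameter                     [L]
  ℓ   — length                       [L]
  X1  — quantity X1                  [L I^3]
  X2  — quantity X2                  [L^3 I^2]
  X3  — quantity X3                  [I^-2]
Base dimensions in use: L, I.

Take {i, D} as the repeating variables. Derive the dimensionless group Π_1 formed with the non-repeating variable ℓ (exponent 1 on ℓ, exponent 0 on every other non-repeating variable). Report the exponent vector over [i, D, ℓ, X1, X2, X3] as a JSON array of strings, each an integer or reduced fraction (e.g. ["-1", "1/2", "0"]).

Dimensional matrix (L×I by i×D×ℓ×X1×X2×X3):
  L: [ 0  1  1  1  3  0]
  I: [ 1  0  0  3  2 -2]
RREF → pivots at {i,D} ⇒ r = 2
Pivot set = {i,D}, free = {ℓ,X1,X2,X3}
RREF:
  r0: [   1    0    0    3    2   -2]
  r1: [   0    1    1    1    3    0]
Fix exponent of ℓ at 1, X1 at 0, X2 at 0, X3 at 0; solve each RREF row for its pivot's exponent:
  r0: exp(i) + (0)·1 = 0 ⇒ exp(i) = 0
  r1: exp(D) + (1)·1 = 0 ⇒ exp(D) = -1
Π_1 = D^-1 · ℓ

["0", "-1", "1", "0", "0", "0"]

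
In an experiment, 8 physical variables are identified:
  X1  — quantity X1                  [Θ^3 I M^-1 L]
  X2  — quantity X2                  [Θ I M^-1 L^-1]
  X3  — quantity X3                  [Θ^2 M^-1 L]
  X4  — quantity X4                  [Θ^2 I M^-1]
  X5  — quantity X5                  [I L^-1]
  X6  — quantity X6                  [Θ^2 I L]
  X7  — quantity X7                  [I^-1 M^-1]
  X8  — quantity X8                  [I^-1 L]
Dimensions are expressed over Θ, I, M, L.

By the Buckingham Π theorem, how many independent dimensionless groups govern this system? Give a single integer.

Dimensional matrix (Θ×I×M×L by X1×X2×X3×X4×X5×X6×X7×X8):
  Θ: [ 3  1  2  2  0  2  0  0]
  I: [ 1  1  0  1  1  1 -1 -1]
  M: [-1 -1 -1 -1  0  0 -1  0]
  L: [ 1 -1  1  0 -1  1  0  1]
Row reduction gives pivot columns X1,X2,X3; rank = 3
Π count = n − r = 8 − 3 = 5

5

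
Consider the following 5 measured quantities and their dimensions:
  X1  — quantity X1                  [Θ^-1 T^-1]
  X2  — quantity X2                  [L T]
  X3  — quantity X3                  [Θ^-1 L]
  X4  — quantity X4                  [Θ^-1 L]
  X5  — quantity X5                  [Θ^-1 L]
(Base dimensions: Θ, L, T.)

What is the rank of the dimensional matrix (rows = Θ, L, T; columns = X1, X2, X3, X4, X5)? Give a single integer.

Exponent matrix [Θ,L,T] × [X1,X2,X3,X4,X5]:
  Θ: [-1  0 -1 -1 -1]
  L: [ 0  1  1  1  1]
  T: [-1  1  0  0  0]
RREF → pivots at {X1,X2} ⇒ r = 2

2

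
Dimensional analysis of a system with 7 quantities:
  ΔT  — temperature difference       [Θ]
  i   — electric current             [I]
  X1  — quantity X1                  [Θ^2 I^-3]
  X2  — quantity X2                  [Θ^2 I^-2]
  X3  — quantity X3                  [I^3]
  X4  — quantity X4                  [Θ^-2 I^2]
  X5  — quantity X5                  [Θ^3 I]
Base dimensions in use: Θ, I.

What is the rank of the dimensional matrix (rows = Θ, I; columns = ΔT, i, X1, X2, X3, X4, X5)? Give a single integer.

2

Exponent matrix [Θ,I] × [ΔT,i,X1,X2,X3,X4,X5]:
  Θ: [ 1  0  2  2  0 -2  3]
  I: [ 0  1 -3 -2  3  2  1]
Echelon form has 2 nonzero rows (pivots: ΔT,i)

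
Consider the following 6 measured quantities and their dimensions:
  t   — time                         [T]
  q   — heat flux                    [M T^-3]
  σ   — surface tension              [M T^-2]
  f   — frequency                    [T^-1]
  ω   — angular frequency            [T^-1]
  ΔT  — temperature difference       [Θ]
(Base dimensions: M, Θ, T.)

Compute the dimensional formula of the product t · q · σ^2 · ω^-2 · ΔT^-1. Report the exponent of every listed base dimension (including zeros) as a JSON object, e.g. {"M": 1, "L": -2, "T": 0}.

Write exponents as rows M,Θ,T / cols t,q,σ,f,ω,ΔT:
  M: [ 0  1  1  0  0  0]
  Θ: [ 0  0  0  0  0  1]
  T: [ 1 -3 -2 -1 -1  0]
  [M]: (1)·0+(1)·1+(2)·1+(-2)·0+(-1)·0 = 3
  [Θ]: (1)·0+(1)·0+(2)·0+(-2)·0+(-1)·1 = -1
  [T]: (1)·1+(1)·-3+(2)·-2+(-2)·-1+(-1)·0 = -4
⇒ M^3 Θ^-1 T^-4

{"M": 3, "Θ": -1, "T": -4}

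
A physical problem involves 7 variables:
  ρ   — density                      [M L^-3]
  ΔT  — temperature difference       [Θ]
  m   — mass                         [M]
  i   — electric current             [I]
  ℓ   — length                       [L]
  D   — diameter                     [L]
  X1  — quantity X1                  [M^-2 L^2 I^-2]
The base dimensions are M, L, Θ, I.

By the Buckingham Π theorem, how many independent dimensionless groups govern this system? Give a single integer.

Write exponents as rows M,L,Θ,I / cols ρ,ΔT,m,i,ℓ,D,X1:
  M: [ 1  0  1  0  0  0 -2]
  L: [-3  0  0  0  1  1  2]
  Θ: [ 0  1  0  0  0  0  0]
  I: [ 0  0  0  1  0  0 -2]
RREF → pivots at {ρ,ΔT,m,i} ⇒ r = 4
Π count = n − r = 7 − 4 = 3

3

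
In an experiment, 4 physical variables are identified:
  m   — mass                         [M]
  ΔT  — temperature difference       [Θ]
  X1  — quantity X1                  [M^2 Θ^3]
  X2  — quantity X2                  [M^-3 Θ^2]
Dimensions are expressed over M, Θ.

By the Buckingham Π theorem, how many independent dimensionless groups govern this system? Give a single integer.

2

Exponent matrix [M,Θ] × [m,ΔT,X1,X2]:
  M: [ 1  0  2 -3]
  Θ: [ 0  1  3  2]
Echelon form has 2 nonzero rows (pivots: m,ΔT)
Π count = n − r = 4 − 2 = 2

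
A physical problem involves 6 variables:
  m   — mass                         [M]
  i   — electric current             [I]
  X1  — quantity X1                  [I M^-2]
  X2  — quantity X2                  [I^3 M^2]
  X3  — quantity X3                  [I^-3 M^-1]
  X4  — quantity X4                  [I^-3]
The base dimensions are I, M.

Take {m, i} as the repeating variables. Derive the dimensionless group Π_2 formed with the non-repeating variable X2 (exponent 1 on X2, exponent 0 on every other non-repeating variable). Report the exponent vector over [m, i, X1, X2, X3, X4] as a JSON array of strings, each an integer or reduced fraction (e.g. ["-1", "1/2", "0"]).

Dimensional matrix (I×M by m×i×X1×X2×X3×X4):
  I: [ 0  1  1  3 -3 -3]
  M: [ 1  0 -2  2 -1  0]
Row reduction gives pivot columns m,i; rank = 2
Pivot set = {m,i}, free = {X1,X2,X3,X4}
RREF:
  r0: [   1    0   -2    2   -1    0]
  r1: [   0    1    1    3   -3   -3]
Fix exponent of X2 at 1, X1 at 0, X3 at 0, X4 at 0; solve each RREF row for its pivot's exponent:
  r0: exp(m) + (2)·1 = 0 ⇒ exp(m) = -2
  r1: exp(i) + (3)·1 = 0 ⇒ exp(i) = -3
Π_2 = m^-2 · i^-3 · X2

["-2", "-3", "0", "1", "0", "0"]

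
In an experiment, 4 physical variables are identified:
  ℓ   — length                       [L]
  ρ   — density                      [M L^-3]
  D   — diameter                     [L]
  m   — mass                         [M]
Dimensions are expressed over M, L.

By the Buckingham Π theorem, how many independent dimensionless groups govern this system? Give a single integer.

2

Write exponents as rows M,L / cols ℓ,ρ,D,m:
  M: [ 0  1  0  1]
  L: [ 1 -3  1  0]
Row reduction gives pivot columns ℓ,ρ; rank = 2
n=4, r=2 ⇒ 2 dimensionless groups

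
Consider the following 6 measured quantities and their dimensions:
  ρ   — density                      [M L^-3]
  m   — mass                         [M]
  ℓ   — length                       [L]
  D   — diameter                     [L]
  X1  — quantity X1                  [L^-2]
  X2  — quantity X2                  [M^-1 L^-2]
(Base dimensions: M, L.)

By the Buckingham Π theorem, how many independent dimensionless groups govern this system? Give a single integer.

Exponent matrix [M,L] × [ρ,m,ℓ,D,X1,X2]:
  M: [ 1  1  0  0  0 -1]
  L: [-3  0  1  1 -2 -2]
Row reduction gives pivot columns ρ,m; rank = 2
6 vars − rank 2 = 4 Π groups

4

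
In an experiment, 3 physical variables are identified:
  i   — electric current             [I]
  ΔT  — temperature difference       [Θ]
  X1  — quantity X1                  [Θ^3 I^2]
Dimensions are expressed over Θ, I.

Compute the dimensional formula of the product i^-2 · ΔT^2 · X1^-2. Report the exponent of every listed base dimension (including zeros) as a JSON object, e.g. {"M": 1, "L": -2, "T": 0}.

Dimensional matrix (Θ×I by i×ΔT×X1):
  Θ: [ 0  1  3]
  I: [ 1  0  2]
  [Θ]: (-2)·0+(2)·1+(-2)·3 = -4
  [I]: (-2)·1+(2)·0+(-2)·2 = -6
⇒ Θ^-4 I^-6

{"Θ": -4, "I": -6}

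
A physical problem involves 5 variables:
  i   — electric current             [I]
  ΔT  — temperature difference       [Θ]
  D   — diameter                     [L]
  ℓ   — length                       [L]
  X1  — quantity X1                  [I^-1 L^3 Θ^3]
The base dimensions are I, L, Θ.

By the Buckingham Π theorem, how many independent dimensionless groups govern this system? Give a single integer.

2

Exponent matrix [I,L,Θ] × [i,ΔT,D,ℓ,X1]:
  I: [ 1  0  0  0 -1]
  L: [ 0  0  1  1  3]
  Θ: [ 0  1  0  0  3]
Row reduction gives pivot columns i,ΔT,D; rank = 3
Π count = n − r = 5 − 3 = 2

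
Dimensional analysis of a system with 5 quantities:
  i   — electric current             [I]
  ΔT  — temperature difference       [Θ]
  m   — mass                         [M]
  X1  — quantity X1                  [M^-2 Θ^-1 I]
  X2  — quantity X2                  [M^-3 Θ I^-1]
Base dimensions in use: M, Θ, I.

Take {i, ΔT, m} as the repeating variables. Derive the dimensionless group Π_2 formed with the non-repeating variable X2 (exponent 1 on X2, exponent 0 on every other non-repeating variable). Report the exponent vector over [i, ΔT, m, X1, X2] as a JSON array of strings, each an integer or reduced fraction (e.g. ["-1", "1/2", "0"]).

["1", "-1", "3", "0", "1"]

Exponent matrix [M,Θ,I] × [i,ΔT,m,X1,X2]:
  M: [ 0  0  1 -2 -3]
  Θ: [ 0  1  0 -1  1]
  I: [ 1  0  0  1 -1]
RREF → pivots at {i,ΔT,m} ⇒ r = 3
Pivot set = {i,ΔT,m}, free = {X1,X2}
RREF:
  r0: [   1    0    0    1   -1]
  r1: [   0    1    0   -1    1]
  r2: [   0    0    1   -2   -3]
Fix exponent of X2 at 1, X1 at 0; solve each RREF row for its pivot's exponent:
  r0: exp(i) + (-1)·1 = 0 ⇒ exp(i) = 1
  r1: exp(ΔT) + (1)·1 = 0 ⇒ exp(ΔT) = -1
  r2: exp(m) + (-3)·1 = 0 ⇒ exp(m) = 3
Π_2 = i · ΔT^-1 · m^3 · X2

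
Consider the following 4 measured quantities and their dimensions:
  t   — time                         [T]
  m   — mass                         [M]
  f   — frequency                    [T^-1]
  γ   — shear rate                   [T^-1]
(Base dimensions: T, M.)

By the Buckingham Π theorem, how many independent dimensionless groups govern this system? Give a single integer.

2

Exponent matrix [T,M] × [t,m,f,γ]:
  T: [ 1  0 -1 -1]
  M: [ 0  1  0  0]
Row reduction gives pivot columns t,m; rank = 2
Π count = n − r = 4 − 2 = 2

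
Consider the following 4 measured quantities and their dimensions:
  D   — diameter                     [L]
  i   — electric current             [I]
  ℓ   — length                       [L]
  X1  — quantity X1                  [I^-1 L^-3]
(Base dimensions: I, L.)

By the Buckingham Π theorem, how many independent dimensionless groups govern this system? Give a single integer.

Dimensional matrix (I×L by D×i×ℓ×X1):
  I: [ 0  1  0 -1]
  L: [ 1  0  1 -3]
Row reduction gives pivot columns D,i; rank = 2
n=4, r=2 ⇒ 2 dimensionless groups

2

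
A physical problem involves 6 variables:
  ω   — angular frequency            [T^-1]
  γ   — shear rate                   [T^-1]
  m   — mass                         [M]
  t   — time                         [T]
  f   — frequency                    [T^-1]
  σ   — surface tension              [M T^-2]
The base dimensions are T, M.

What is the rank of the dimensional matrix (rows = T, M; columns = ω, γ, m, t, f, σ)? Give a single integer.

Dimensional matrix (T×M by ω×γ×m×t×f×σ):
  T: [-1 -1  0  1 -1 -2]
  M: [ 0  0  1  0  0  1]
Echelon form has 2 nonzero rows (pivots: ω,m)

2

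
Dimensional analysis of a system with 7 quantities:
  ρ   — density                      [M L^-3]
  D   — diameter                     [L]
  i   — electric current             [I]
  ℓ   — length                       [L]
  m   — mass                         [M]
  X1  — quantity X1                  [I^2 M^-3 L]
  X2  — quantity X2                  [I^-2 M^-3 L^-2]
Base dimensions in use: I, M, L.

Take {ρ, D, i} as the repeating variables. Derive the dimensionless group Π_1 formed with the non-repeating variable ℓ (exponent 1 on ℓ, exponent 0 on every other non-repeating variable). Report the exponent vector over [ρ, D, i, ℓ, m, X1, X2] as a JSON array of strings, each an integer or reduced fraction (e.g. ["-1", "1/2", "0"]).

Exponent matrix [I,M,L] × [ρ,D,i,ℓ,m,X1,X2]:
  I: [ 0  0  1  0  0  2 -2]
  M: [ 1  0  0  0  1 -3 -3]
  L: [-3  1  0  1  0  1 -2]
RREF → pivots at {ρ,D,i} ⇒ r = 3
Pivot set = {ρ,D,i}, free = {ℓ,m,X1,X2}
RREF:
  r0: [   1    0    0    0    1   -3   -3]
  r1: [   0    1    0    1    3   -8  -11]
  r2: [   0    0    1    0    0    2   -2]
Fix exponent of ℓ at 1, m at 0, X1 at 0, X2 at 0; solve each RREF row for its pivot's exponent:
  r0: exp(ρ) + (0)·1 = 0 ⇒ exp(ρ) = 0
  r1: exp(D) + (1)·1 = 0 ⇒ exp(D) = -1
  r2: exp(i) + (0)·1 = 0 ⇒ exp(i) = 0
Π_1 = D^-1 · ℓ

["0", "-1", "0", "1", "0", "0", "0"]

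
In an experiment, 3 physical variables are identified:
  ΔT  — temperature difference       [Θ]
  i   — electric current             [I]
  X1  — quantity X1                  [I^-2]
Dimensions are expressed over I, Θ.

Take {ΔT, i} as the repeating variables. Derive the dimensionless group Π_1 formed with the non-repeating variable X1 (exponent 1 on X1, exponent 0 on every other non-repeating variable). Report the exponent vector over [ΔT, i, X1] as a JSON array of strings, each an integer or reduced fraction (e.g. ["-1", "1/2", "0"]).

["0", "2", "1"]

Write exponents as rows I,Θ / cols ΔT,i,X1:
  I: [ 0  1 -2]
  Θ: [ 1  0  0]
Row reduction gives pivot columns ΔT,i; rank = 2
Pivot set = {ΔT,i}, free = {X1}
RREF:
  r0: [   1    0    0]
  r1: [   0    1   -2]
Fix exponent of X1 at 1; solve each RREF row for its pivot's exponent:
  r0: exp(ΔT) + (0)·1 = 0 ⇒ exp(ΔT) = 0
  r1: exp(i) + (-2)·1 = 0 ⇒ exp(i) = 2
Π_1 = i^2 · X1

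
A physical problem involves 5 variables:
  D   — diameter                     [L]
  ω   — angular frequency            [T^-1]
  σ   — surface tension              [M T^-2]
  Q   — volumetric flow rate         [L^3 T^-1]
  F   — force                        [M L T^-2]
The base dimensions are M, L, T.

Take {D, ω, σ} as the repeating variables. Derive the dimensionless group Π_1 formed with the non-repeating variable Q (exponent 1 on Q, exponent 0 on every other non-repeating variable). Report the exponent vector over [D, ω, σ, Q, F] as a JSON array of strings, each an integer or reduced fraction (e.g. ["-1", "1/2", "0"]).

Exponent matrix [M,L,T] × [D,ω,σ,Q,F]:
  M: [ 0  0  1  0  1]
  L: [ 1  0  0  3  1]
  T: [ 0 -1 -2 -1 -2]
Echelon form has 3 nonzero rows (pivots: D,ω,σ)
Repeat: D,ω,σ; free: Q,F
RREF:
  r0: [   1    0    0    3    1]
  r1: [   0    1    0    1    0]
  r2: [   0    0    1    0    1]
Fix exponent of Q at 1, F at 0; solve each RREF row for its pivot's exponent:
  r0: exp(D) + (3)·1 = 0 ⇒ exp(D) = -3
  r1: exp(ω) + (1)·1 = 0 ⇒ exp(ω) = -1
  r2: exp(σ) + (0)·1 = 0 ⇒ exp(σ) = 0
Π_1 = D^-3 · ω^-1 · Q

["-3", "-1", "0", "1", "0"]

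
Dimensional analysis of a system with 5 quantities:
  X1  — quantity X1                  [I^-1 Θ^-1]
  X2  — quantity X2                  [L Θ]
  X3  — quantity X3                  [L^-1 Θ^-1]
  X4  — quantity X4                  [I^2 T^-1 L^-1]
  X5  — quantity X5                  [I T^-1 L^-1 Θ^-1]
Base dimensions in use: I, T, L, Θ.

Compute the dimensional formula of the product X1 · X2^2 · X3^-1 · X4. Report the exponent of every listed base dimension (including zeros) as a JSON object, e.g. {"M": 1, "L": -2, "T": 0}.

Dimensional matrix (I×T×L×Θ by X1×X2×X3×X4×X5):
  I: [-1  0  0  2  1]
  T: [ 0  0  0 -1 -1]
  L: [ 0  1 -1 -1 -1]
  Θ: [-1  1 -1  0 -1]
  [I]: (1)·-1+(2)·0+(-1)·0+(1)·2 = 1
  [T]: (1)·0+(2)·0+(-1)·0+(1)·-1 = -1
  [L]: (1)·0+(2)·1+(-1)·-1+(1)·-1 = 2
  [Θ]: (1)·-1+(2)·1+(-1)·-1+(1)·0 = 2
⇒ I T^-1 L^2 Θ^2

{"I": 1, "T": -1, "L": 2, "Θ": 2}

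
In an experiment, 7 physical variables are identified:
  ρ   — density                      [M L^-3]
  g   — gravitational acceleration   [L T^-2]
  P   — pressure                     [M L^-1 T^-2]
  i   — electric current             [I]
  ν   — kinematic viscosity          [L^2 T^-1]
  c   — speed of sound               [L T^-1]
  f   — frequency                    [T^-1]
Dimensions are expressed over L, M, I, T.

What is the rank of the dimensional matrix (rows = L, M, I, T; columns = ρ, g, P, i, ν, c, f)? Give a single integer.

4

Dimensional matrix (L×M×I×T by ρ×g×P×i×ν×c×f):
  L: [-3  1 -1  0  2  1  0]
  M: [ 1  0  1  0  0  0  0]
  I: [ 0  0  0  1  0  0  0]
  T: [ 0 -2 -2  0 -1 -1 -1]
Row reduction gives pivot columns ρ,g,P,i; rank = 4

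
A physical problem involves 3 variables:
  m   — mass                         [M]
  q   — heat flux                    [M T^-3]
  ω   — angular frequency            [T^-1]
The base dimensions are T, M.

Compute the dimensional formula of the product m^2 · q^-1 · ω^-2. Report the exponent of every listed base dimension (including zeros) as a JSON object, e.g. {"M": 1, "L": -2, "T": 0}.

{"T": 5, "M": 1}

Write exponents as rows T,M / cols m,q,ω:
  T: [ 0 -3 -1]
  M: [ 1  1  0]
  [T]: (2)·0+(-1)·-3+(-2)·-1 = 5
  [M]: (2)·1+(-1)·1+(-2)·0 = 1
⇒ T^5 M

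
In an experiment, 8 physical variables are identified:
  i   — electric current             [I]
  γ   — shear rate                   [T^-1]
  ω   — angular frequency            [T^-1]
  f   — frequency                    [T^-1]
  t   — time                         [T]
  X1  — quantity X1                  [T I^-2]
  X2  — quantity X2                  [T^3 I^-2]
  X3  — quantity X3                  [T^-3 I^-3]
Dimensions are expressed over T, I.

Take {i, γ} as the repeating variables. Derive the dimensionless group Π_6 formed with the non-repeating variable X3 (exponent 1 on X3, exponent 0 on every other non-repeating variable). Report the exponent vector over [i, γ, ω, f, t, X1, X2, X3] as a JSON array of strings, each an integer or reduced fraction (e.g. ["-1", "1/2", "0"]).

Write exponents as rows T,I / cols i,γ,ω,f,t,X1,X2,X3:
  T: [ 0 -1 -1 -1  1  1  3 -3]
  I: [ 1  0  0  0  0 -2 -2 -3]
RREF → pivots at {i,γ} ⇒ r = 2
Pivot set = {i,γ}, free = {ω,f,t,X1,X2,X3}
RREF:
  r0: [   1    0    0    0    0   -2   -2   -3]
  r1: [   0    1    1    1   -1   -1   -3    3]
Fix exponent of X3 at 1, ω at 0, f at 0, t at 0, X1 at 0, X2 at 0; solve each RREF row for its pivot's exponent:
  r0: exp(i) + (-3)·1 = 0 ⇒ exp(i) = 3
  r1: exp(γ) + (3)·1 = 0 ⇒ exp(γ) = -3
Π_6 = i^3 · γ^-3 · X3

["3", "-3", "0", "0", "0", "0", "0", "1"]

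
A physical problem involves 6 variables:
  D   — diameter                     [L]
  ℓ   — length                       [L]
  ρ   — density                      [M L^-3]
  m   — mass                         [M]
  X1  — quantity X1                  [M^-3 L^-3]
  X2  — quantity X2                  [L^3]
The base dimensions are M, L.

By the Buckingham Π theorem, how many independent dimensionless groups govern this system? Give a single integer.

4

Write exponents as rows M,L / cols D,ℓ,ρ,m,X1,X2:
  M: [ 0  0  1  1 -3  0]
  L: [ 1  1 -3  0 -3  3]
Echelon form has 2 nonzero rows (pivots: D,ρ)
6 vars − rank 2 = 4 Π groups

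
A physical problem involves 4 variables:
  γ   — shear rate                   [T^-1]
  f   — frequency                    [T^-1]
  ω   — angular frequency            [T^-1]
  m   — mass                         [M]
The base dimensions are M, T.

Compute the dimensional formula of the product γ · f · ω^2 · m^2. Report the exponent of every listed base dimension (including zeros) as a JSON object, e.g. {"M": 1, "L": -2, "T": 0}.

Exponent matrix [M,T] × [γ,f,ω,m]:
  M: [ 0  0  0  1]
  T: [-1 -1 -1  0]
  [M]: (1)·0+(1)·0+(2)·0+(2)·1 = 2
  [T]: (1)·-1+(1)·-1+(2)·-1+(2)·0 = -4
⇒ M^2 T^-4

{"M": 2, "T": -4}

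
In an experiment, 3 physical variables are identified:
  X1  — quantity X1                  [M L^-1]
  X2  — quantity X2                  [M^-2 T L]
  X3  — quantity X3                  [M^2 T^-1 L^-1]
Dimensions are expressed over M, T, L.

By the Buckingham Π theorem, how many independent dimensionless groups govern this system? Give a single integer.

1

Exponent matrix [M,T,L] × [X1,X2,X3]:
  M: [ 1 -2  2]
  T: [ 0  1 -1]
  L: [-1  1 -1]
RREF → pivots at {X1,X2} ⇒ r = 2
Π count = n − r = 3 − 2 = 1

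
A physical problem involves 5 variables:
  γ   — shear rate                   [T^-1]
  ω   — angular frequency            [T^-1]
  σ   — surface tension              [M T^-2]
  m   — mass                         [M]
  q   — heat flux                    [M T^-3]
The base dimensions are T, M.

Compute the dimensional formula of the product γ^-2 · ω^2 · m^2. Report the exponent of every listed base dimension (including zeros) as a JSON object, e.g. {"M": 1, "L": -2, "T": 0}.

{"T": 0, "M": 2}

Exponent matrix [T,M] × [γ,ω,σ,m,q]:
  T: [-1 -1 -2  0 -3]
  M: [ 0  0  1  1  1]
  [T]: (-2)·-1+(2)·-1+(2)·0 = 0
  [M]: (-2)·0+(2)·0+(2)·1 = 2
⇒ M^2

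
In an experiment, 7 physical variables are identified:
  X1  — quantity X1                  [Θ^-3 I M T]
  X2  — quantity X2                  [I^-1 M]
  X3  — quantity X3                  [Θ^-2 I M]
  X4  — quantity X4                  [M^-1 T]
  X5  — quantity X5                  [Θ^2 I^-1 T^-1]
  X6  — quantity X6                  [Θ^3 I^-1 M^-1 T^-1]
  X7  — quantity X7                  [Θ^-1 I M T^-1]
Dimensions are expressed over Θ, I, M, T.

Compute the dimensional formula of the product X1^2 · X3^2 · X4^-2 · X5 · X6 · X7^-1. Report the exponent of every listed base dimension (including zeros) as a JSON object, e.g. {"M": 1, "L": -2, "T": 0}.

{"Θ": -4, "I": 1, "M": 4, "T": -1}

Write exponents as rows Θ,I,M,T / cols X1,X2,X3,X4,X5,X6,X7:
  Θ: [-3  0 -2  0  2  3 -1]
  I: [ 1 -1  1  0 -1 -1  1]
  M: [ 1  1  1 -1  0 -1  1]
  T: [ 1  0  0  1 -1 -1 -1]
  [Θ]: (2)·-3+(2)·-2+(-2)·0+(1)·2+(1)·3+(-1)·-1 = -4
  [I]: (2)·1+(2)·1+(-2)·0+(1)·-1+(1)·-1+(-1)·1 = 1
  [M]: (2)·1+(2)·1+(-2)·-1+(1)·0+(1)·-1+(-1)·1 = 4
  [T]: (2)·1+(2)·0+(-2)·1+(1)·-1+(1)·-1+(-1)·-1 = -1
⇒ Θ^-4 I M^4 T^-1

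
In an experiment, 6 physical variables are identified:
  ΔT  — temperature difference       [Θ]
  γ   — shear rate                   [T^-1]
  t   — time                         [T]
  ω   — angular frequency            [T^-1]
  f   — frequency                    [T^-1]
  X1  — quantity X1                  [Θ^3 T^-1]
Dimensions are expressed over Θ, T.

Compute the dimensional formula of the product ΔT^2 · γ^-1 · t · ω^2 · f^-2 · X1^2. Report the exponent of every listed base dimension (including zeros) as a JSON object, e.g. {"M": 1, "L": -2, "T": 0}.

Exponent matrix [Θ,T] × [ΔT,γ,t,ω,f,X1]:
  Θ: [ 1  0  0  0  0  3]
  T: [ 0 -1  1 -1 -1 -1]
  [Θ]: (2)·1+(-1)·0+(1)·0+(2)·0+(-2)·0+(2)·3 = 8
  [T]: (2)·0+(-1)·-1+(1)·1+(2)·-1+(-2)·-1+(2)·-1 = 0
⇒ Θ^8

{"Θ": 8, "T": 0}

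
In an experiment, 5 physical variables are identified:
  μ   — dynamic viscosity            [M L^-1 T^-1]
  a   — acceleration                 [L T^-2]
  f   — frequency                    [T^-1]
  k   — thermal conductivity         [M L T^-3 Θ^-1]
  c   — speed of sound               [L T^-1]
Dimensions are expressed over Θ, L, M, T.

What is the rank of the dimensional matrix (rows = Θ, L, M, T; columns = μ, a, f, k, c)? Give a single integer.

Exponent matrix [Θ,L,M,T] × [μ,a,f,k,c]:
  Θ: [ 0  0  0 -1  0]
  L: [-1  1  0  1  1]
  M: [ 1  0  0  1  0]
  T: [-1 -2 -1 -3 -1]
Echelon form has 4 nonzero rows (pivots: μ,a,f,k)

4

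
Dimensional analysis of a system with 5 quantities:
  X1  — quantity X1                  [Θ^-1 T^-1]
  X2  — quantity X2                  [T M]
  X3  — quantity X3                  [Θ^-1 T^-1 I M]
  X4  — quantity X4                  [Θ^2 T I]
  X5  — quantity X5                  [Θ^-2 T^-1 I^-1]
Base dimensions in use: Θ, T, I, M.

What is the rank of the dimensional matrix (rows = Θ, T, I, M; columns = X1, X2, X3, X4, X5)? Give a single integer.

Exponent matrix [Θ,T,I,M] × [X1,X2,X3,X4,X5]:
  Θ: [-1  0 -1  2 -2]
  T: [-1  1 -1  1 -1]
  I: [ 0  0  1  1 -1]
  M: [ 0  1  1  0  0]
Row reduction gives pivot columns X1,X2,X3; rank = 3

3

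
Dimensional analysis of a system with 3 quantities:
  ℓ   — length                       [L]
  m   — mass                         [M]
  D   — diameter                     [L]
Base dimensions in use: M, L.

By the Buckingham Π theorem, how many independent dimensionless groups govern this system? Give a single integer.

Dimensional matrix (M×L by ℓ×m×D):
  M: [ 0  1  0]
  L: [ 1  0  1]
Echelon form has 2 nonzero rows (pivots: ℓ,m)
3 vars − rank 2 = 1 Π group

1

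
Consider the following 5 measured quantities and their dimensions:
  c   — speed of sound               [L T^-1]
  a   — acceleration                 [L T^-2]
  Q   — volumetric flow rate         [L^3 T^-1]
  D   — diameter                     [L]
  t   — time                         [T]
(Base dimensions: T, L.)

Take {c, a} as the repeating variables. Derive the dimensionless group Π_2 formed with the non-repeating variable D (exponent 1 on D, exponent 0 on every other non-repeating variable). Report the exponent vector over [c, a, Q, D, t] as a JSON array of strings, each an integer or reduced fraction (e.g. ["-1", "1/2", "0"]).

["-2", "1", "0", "1", "0"]

Dimensional matrix (T×L by c×a×Q×D×t):
  T: [-1 -2 -1  0  1]
  L: [ 1  1  3  1  0]
Echelon form has 2 nonzero rows (pivots: c,a)
Pivot set = {c,a}, free = {Q,D,t}
RREF:
  r0: [   1    0    5    2    1]
  r1: [   0    1   -2   -1   -1]
Fix exponent of D at 1, Q at 0, t at 0; solve each RREF row for its pivot's exponent:
  r0: exp(c) + (2)·1 = 0 ⇒ exp(c) = -2
  r1: exp(a) + (-1)·1 = 0 ⇒ exp(a) = 1
Π_2 = c^-2 · a · D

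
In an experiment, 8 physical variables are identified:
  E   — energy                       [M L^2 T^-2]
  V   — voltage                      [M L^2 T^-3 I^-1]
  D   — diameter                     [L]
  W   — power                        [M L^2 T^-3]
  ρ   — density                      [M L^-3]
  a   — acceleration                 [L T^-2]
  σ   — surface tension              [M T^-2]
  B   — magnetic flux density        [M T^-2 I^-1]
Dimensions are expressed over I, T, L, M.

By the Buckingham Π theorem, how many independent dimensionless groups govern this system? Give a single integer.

4

Exponent matrix [I,T,L,M] × [E,V,D,W,ρ,a,σ,B]:
  I: [ 0 -1  0  0  0  0  0 -1]
  T: [-2 -3  0 -3  0 -2 -2 -2]
  L: [ 2  2  1  2 -3  1  0  0]
  M: [ 1  1  0  1  1  0  1  1]
Echelon form has 4 nonzero rows (pivots: E,V,D,W)
8 vars − rank 4 = 4 Π groups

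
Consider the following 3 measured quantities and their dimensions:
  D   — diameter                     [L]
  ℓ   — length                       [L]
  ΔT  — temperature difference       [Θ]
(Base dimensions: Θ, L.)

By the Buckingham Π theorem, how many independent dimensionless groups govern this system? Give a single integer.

1

Exponent matrix [Θ,L] × [D,ℓ,ΔT]:
  Θ: [ 0  0  1]
  L: [ 1  1  0]
Row reduction gives pivot columns D,ΔT; rank = 2
n=3, r=2 ⇒ 1 dimensionless group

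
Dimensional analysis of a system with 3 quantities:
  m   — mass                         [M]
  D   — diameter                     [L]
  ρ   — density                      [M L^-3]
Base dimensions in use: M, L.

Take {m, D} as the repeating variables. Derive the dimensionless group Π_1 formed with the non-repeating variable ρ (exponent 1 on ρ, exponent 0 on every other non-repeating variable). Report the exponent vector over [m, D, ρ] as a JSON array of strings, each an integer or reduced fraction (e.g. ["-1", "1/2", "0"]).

Dimensional matrix (M×L by m×D×ρ):
  M: [ 1  0  1]
  L: [ 0  1 -3]
Echelon form has 2 nonzero rows (pivots: m,D)
Pivot set = {m,D}, free = {ρ}
RREF:
  r0: [   1    0    1]
  r1: [   0    1   -3]
Fix exponent of ρ at 1; solve each RREF row for its pivot's exponent:
  r0: exp(m) + (1)·1 = 0 ⇒ exp(m) = -1
  r1: exp(D) + (-3)·1 = 0 ⇒ exp(D) = 3
Π_1 = m^-1 · D^3 · ρ

["-1", "3", "1"]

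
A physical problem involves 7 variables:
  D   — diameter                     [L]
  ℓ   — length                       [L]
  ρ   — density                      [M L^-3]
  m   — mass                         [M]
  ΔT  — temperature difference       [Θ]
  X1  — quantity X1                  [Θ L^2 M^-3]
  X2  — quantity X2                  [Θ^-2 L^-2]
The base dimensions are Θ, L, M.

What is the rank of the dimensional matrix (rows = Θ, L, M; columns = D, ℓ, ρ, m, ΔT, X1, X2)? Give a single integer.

Write exponents as rows Θ,L,M / cols D,ℓ,ρ,m,ΔT,X1,X2:
  Θ: [ 0  0  0  0  1  1 -2]
  L: [ 1  1 -3  0  0  2 -2]
  M: [ 0  0  1  1  0 -3  0]
Row reduction gives pivot columns D,ρ,ΔT; rank = 3

3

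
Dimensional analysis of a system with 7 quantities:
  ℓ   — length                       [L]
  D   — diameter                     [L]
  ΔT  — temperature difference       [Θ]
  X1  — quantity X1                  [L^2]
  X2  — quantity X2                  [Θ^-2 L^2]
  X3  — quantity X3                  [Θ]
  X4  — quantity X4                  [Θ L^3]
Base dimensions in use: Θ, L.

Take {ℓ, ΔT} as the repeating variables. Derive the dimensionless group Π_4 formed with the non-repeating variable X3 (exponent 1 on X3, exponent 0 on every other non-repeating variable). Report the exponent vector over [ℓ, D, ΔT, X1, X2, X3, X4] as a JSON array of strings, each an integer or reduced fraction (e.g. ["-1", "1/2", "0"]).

["0", "0", "-1", "0", "0", "1", "0"]

Exponent matrix [Θ,L] × [ℓ,D,ΔT,X1,X2,X3,X4]:
  Θ: [ 0  0  1  0 -2  1  1]
  L: [ 1  1  0  2  2  0  3]
Row reduction gives pivot columns ℓ,ΔT; rank = 2
Pivot set = {ℓ,ΔT}, free = {D,X1,X2,X3,X4}
RREF:
  r0: [   1    1    0    2    2    0    3]
  r1: [   0    0    1    0   -2    1    1]
Fix exponent of X3 at 1, D at 0, X1 at 0, X2 at 0, X4 at 0; solve each RREF row for its pivot's exponent:
  r0: exp(ℓ) + (0)·1 = 0 ⇒ exp(ℓ) = 0
  r1: exp(ΔT) + (1)·1 = 0 ⇒ exp(ΔT) = -1
Π_4 = ΔT^-1 · X3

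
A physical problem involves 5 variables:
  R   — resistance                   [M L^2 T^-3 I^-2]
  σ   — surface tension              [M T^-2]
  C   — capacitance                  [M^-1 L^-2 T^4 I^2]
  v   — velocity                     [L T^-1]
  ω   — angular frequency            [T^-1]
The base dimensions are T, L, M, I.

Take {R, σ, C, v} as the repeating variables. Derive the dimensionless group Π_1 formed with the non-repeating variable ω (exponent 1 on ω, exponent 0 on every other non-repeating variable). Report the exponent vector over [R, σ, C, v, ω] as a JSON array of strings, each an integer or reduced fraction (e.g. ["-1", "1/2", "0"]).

["1", "0", "1", "0", "1"]

Write exponents as rows T,L,M,I / cols R,σ,C,v,ω:
  T: [-3 -2  4 -1 -1]
  L: [ 2  0 -2  1  0]
  M: [ 1  1 -1  0  0]
  I: [-2  0  2  0  0]
Row reduction gives pivot columns R,σ,C,v; rank = 4
Pivot set = {R,σ,C,v}, free = {ω}
RREF:
  r0: [   1    0    0    0   -1]
  r1: [   0    1    0    0    0]
  r2: [   0    0    1    0   -1]
  r3: [   0    0    0    1    0]
Fix exponent of ω at 1; solve each RREF row for its pivot's exponent:
  r0: exp(R) + (-1)·1 = 0 ⇒ exp(R) = 1
  r1: exp(σ) + (0)·1 = 0 ⇒ exp(σ) = 0
  r2: exp(C) + (-1)·1 = 0 ⇒ exp(C) = 1
  r3: exp(v) + (0)·1 = 0 ⇒ exp(v) = 0
Π_1 = R · C · ω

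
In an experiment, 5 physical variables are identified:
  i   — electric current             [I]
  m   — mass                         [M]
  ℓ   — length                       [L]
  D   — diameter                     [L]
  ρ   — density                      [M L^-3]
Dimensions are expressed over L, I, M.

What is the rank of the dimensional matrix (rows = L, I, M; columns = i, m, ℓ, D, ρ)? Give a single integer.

3

Write exponents as rows L,I,M / cols i,m,ℓ,D,ρ:
  L: [ 0  0  1  1 -3]
  I: [ 1  0  0  0  0]
  M: [ 0  1  0  0  1]
Row reduction gives pivot columns i,m,ℓ; rank = 3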